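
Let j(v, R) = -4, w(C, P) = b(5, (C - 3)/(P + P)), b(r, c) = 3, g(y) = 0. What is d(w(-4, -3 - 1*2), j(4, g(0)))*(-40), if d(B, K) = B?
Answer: -120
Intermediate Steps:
w(C, P) = 3
d(w(-4, -3 - 1*2), j(4, g(0)))*(-40) = 3*(-40) = -120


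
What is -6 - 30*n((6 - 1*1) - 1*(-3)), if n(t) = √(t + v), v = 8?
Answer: -126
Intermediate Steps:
n(t) = √(8 + t) (n(t) = √(t + 8) = √(8 + t))
-6 - 30*n((6 - 1*1) - 1*(-3)) = -6 - 30*√(8 + ((6 - 1*1) - 1*(-3))) = -6 - 30*√(8 + ((6 - 1) + 3)) = -6 - 30*√(8 + (5 + 3)) = -6 - 30*√(8 + 8) = -6 - 30*√16 = -6 - 30*4 = -6 - 120 = -126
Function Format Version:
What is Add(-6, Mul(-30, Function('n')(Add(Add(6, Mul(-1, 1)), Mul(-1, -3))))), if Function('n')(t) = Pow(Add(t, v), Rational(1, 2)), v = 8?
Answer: -126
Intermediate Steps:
Function('n')(t) = Pow(Add(8, t), Rational(1, 2)) (Function('n')(t) = Pow(Add(t, 8), Rational(1, 2)) = Pow(Add(8, t), Rational(1, 2)))
Add(-6, Mul(-30, Function('n')(Add(Add(6, Mul(-1, 1)), Mul(-1, -3))))) = Add(-6, Mul(-30, Pow(Add(8, Add(Add(6, Mul(-1, 1)), Mul(-1, -3))), Rational(1, 2)))) = Add(-6, Mul(-30, Pow(Add(8, Add(Add(6, -1), 3)), Rational(1, 2)))) = Add(-6, Mul(-30, Pow(Add(8, Add(5, 3)), Rational(1, 2)))) = Add(-6, Mul(-30, Pow(Add(8, 8), Rational(1, 2)))) = Add(-6, Mul(-30, Pow(16, Rational(1, 2)))) = Add(-6, Mul(-30, 4)) = Add(-6, -120) = -126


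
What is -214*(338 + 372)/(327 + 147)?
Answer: -75970/237 ≈ -320.55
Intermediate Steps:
-214*(338 + 372)/(327 + 147) = -214/(474/710) = -214/(474*(1/710)) = -214/237/355 = -214*355/237 = -75970/237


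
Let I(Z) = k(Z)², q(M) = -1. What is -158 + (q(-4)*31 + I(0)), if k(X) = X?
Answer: -189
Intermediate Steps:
I(Z) = Z²
-158 + (q(-4)*31 + I(0)) = -158 + (-1*31 + 0²) = -158 + (-31 + 0) = -158 - 31 = -189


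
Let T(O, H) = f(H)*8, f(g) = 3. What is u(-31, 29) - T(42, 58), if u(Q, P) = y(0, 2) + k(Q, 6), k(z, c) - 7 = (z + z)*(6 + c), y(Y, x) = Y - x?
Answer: -763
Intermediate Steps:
k(z, c) = 7 + 2*z*(6 + c) (k(z, c) = 7 + (z + z)*(6 + c) = 7 + (2*z)*(6 + c) = 7 + 2*z*(6 + c))
T(O, H) = 24 (T(O, H) = 3*8 = 24)
u(Q, P) = 5 + 24*Q (u(Q, P) = (0 - 1*2) + (7 + 12*Q + 2*6*Q) = (0 - 2) + (7 + 12*Q + 12*Q) = -2 + (7 + 24*Q) = 5 + 24*Q)
u(-31, 29) - T(42, 58) = (5 + 24*(-31)) - 1*24 = (5 - 744) - 24 = -739 - 24 = -763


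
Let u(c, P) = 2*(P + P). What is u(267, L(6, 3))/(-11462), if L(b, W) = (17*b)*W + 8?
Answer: -628/5731 ≈ -0.10958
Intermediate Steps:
L(b, W) = 8 + 17*W*b (L(b, W) = 17*W*b + 8 = 8 + 17*W*b)
u(c, P) = 4*P (u(c, P) = 2*(2*P) = 4*P)
u(267, L(6, 3))/(-11462) = (4*(8 + 17*3*6))/(-11462) = (4*(8 + 306))*(-1/11462) = (4*314)*(-1/11462) = 1256*(-1/11462) = -628/5731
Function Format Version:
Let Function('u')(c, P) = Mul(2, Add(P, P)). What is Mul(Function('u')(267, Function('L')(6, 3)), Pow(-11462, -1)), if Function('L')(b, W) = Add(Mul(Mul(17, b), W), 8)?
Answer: Rational(-628, 5731) ≈ -0.10958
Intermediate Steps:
Function('L')(b, W) = Add(8, Mul(17, W, b)) (Function('L')(b, W) = Add(Mul(17, W, b), 8) = Add(8, Mul(17, W, b)))
Function('u')(c, P) = Mul(4, P) (Function('u')(c, P) = Mul(2, Mul(2, P)) = Mul(4, P))
Mul(Function('u')(267, Function('L')(6, 3)), Pow(-11462, -1)) = Mul(Mul(4, Add(8, Mul(17, 3, 6))), Pow(-11462, -1)) = Mul(Mul(4, Add(8, 306)), Rational(-1, 11462)) = Mul(Mul(4, 314), Rational(-1, 11462)) = Mul(1256, Rational(-1, 11462)) = Rational(-628, 5731)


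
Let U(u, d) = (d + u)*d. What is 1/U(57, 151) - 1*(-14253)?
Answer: 447658225/31408 ≈ 14253.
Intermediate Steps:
U(u, d) = d*(d + u)
1/U(57, 151) - 1*(-14253) = 1/(151*(151 + 57)) - 1*(-14253) = 1/(151*208) + 14253 = 1/31408 + 14253 = 447658225/31408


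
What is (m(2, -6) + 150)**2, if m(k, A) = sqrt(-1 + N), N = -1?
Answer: (150 + I*sqrt(2))**2 ≈ 22498.0 + 424.3*I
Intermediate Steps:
m(k, A) = I*sqrt(2) (m(k, A) = sqrt(-1 - 1) = sqrt(-2) = I*sqrt(2))
(m(2, -6) + 150)**2 = (I*sqrt(2) + 150)**2 = (150 + I*sqrt(2))**2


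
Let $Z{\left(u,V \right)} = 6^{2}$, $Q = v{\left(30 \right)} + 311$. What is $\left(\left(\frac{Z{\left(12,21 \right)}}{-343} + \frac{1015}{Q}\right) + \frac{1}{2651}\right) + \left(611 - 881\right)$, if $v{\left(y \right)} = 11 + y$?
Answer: $- \frac{7775431551}{29097376} \approx -267.22$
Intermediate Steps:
$Q = 352$ ($Q = \left(11 + 30\right) + 311 = 41 + 311 = 352$)
$Z{\left(u,V \right)} = 36$
$\left(\left(\frac{Z{\left(12,21 \right)}}{-343} + \frac{1015}{Q}\right) + \frac{1}{2651}\right) + \left(611 - 881\right) = \left(\left(\frac{36}{-343} + \frac{1015}{352}\right) + \frac{1}{2651}\right) + \left(611 - 881\right) = \left(\left(36 \left(- \frac{1}{343}\right) + 1015 \cdot \frac{1}{352}\right) + \frac{1}{2651}\right) + \left(611 - 881\right) = \left(\left(- \frac{36}{343} + \frac{1015}{352}\right) + \frac{1}{2651}\right) - 270 = \left(\frac{335473}{120736} + \frac{1}{2651}\right) - 270 = \frac{80859969}{29097376} - 270 = - \frac{7775431551}{29097376}$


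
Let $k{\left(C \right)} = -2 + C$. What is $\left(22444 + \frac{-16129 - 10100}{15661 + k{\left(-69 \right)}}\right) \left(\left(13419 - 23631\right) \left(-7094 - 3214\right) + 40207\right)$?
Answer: $\frac{36843839840447693}{15590} \approx 2.3633 \cdot 10^{12}$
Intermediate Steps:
$\left(22444 + \frac{-16129 - 10100}{15661 + k{\left(-69 \right)}}\right) \left(\left(13419 - 23631\right) \left(-7094 - 3214\right) + 40207\right) = \left(22444 + \frac{-16129 - 10100}{15661 - 71}\right) \left(\left(13419 - 23631\right) \left(-7094 - 3214\right) + 40207\right) = \left(22444 - \frac{26229}{15661 - 71}\right) \left(\left(-10212\right) \left(-10308\right) + 40207\right) = \left(22444 - \frac{26229}{15590}\right) \left(105265296 + 40207\right) = \left(22444 - \frac{26229}{15590}\right) 105305503 = \frac{349875731}{15590} \cdot 105305503 = \frac{36843839840447693}{15590}$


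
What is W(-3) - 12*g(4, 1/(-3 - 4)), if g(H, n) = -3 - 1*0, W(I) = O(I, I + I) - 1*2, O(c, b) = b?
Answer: 28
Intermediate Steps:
W(I) = -2 + 2*I (W(I) = (I + I) - 1*2 = 2*I - 2 = -2 + 2*I)
g(H, n) = -3 (g(H, n) = -3 + 0 = -3)
W(-3) - 12*g(4, 1/(-3 - 4)) = (-2 + 2*(-3)) - 12*(-3) = (-2 - 6) + 36 = -8 + 36 = 28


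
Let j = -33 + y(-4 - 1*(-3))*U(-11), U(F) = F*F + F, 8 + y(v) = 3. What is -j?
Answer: 583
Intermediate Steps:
y(v) = -5 (y(v) = -8 + 3 = -5)
U(F) = F + F**2 (U(F) = F**2 + F = F + F**2)
j = -583 (j = -33 - (-55)*(1 - 11) = -33 - (-55)*(-10) = -33 - 5*110 = -33 - 550 = -583)
-j = -1*(-583) = 583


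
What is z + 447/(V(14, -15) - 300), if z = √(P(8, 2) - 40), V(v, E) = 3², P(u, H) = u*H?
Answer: -149/97 + 2*I*√6 ≈ -1.5361 + 4.899*I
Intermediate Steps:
P(u, H) = H*u
V(v, E) = 9
z = 2*I*√6 (z = √(2*8 - 40) = √(16 - 40) = √(-24) = 2*I*√6 ≈ 4.899*I)
z + 447/(V(14, -15) - 300) = 2*I*√6 + 447/(9 - 300) = 2*I*√6 + 447/(-291) = 2*I*√6 + 447*(-1/291) = 2*I*√6 - 149/97 = -149/97 + 2*I*√6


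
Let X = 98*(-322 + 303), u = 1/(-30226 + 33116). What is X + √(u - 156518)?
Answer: -1862 + I*√4523370190/170 ≈ -1862.0 + 395.62*I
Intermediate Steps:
u = 1/2890 ≈ 0.00034602
X = -1862 (X = 98*(-19) = -1862)
X + √(u - 156518) = -1862 + √(1/2890 - 156518) = -1862 + √(-452337019/2890) = -1862 + I*√4523370190/170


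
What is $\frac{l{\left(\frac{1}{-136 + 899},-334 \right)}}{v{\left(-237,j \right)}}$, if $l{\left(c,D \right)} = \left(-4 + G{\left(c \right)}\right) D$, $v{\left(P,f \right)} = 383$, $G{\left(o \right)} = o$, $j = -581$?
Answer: $\frac{1019034}{292229} \approx 3.4871$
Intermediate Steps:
$l{\left(c,D \right)} = D \left(-4 + c\right)$ ($l{\left(c,D \right)} = \left(-4 + c\right) D = D \left(-4 + c\right)$)
$\frac{l{\left(\frac{1}{-136 + 899},-334 \right)}}{v{\left(-237,j \right)}} = \frac{\left(-334\right) \left(-4 + \frac{1}{-136 + 899}\right)}{383} = - 334 \left(-4 + \frac{1}{763}\right) \frac{1}{383} = \left(-334\right) \left(- \frac{3051}{763}\right) \frac{1}{383} = \frac{1019034}{763} \cdot \frac{1}{383} = \frac{1019034}{292229}$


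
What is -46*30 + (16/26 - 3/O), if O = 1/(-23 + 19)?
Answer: -17776/13 ≈ -1367.4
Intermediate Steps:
O = -¼ (O = 1/(-4) = -¼ ≈ -0.25000)
-46*30 + (16/26 - 3/O) = -46*30 + (16/26 - 3/(-¼)) = -1380 + (16*(1/26) - 3*(-4)) = -1380 + (8/13 + 12) = -1380 + 164/13 = -17776/13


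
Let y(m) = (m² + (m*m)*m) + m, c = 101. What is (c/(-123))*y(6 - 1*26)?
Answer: 256540/41 ≈ 6257.1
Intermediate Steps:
y(m) = m + m² + m³ (y(m) = (m² + m²*m) + m = (m² + m³) + m = m + m² + m³)
(c/(-123))*y(6 - 1*26) = (101/(-123))*((6 - 1*26)*(1 + (6 - 1*26) + (6 - 1*26)²)) = (101*(-1/123))*((6 - 26)*(1 + (6 - 26) + (6 - 26)²)) = -(-2020)*(1 - 20 + (-20)²)/123 = -(-2020)*(1 - 20 + 400)/123 = -(-2020)*381/123 = -101/123*(-7620) = 256540/41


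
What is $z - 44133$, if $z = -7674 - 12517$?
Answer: $-64324$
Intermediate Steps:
$z = -20191$
$z - 44133 = -20191 - 44133 = -64324$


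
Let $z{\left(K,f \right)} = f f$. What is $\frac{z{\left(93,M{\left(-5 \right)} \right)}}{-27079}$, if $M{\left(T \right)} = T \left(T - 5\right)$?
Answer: $- \frac{2500}{27079} \approx -0.092322$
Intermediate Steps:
$M{\left(T \right)} = T \left(-5 + T\right)$
$z{\left(K,f \right)} = f^{2}$
$\frac{z{\left(93,M{\left(-5 \right)} \right)}}{-27079} = \frac{\left(- 5 \left(-5 - 5\right)\right)^{2}}{-27079} = \left(\left(-5\right) \left(-10\right)\right)^{2} \left(- \frac{1}{27079}\right) = 50^{2} \left(- \frac{1}{27079}\right) = 2500 \left(- \frac{1}{27079}\right) = - \frac{2500}{27079}$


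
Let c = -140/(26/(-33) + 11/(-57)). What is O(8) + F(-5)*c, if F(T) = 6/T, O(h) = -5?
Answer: -36137/205 ≈ -176.28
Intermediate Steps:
c = 5852/41 (c = -140/(26*(-1/33) + 11*(-1/57)) = -140/(-26/33 - 11/57) = -140/(-205/209) = -140*(-209/205) = 5852/41 ≈ 142.73)
O(8) + F(-5)*c = -5 + (6/(-5))*(5852/41) = -5 + (6*(-1/5))*(5852/41) = -5 - 6/5*5852/41 = -5 - 35112/205 = -36137/205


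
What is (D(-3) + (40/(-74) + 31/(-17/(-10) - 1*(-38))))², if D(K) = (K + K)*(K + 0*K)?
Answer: 71787556624/215766721 ≈ 332.71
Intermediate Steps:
D(K) = 2*K² (D(K) = (2*K)*(K + 0) = (2*K)*K = 2*K²)
(D(-3) + (40/(-74) + 31/(-17/(-10) - 1*(-38))))² = (2*(-3)² + (40/(-74) + 31/(-17/(-10) - 1*(-38))))² = (2*9 + (40*(-1/74) + 31/(-17*(-⅒) + 38)))² = (18 + (-20/37 + 31/(17/10 + 38)))² = (18 + (-20/37 + 31/(397/10)))² = (18 + (-20/37 + 31*(10/397)))² = (18 + (-20/37 + 310/397))² = (18 + 3530/14689)² = (267932/14689)² = 71787556624/215766721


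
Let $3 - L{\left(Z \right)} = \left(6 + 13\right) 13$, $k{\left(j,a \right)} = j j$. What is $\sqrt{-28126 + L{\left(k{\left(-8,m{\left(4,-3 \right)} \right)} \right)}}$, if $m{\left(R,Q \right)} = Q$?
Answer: $i \sqrt{28370} \approx 168.43 i$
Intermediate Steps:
$k{\left(j,a \right)} = j^{2}$
$L{\left(Z \right)} = -244$ ($L{\left(Z \right)} = 3 - \left(6 + 13\right) 13 = 3 - 19 \cdot 13 = 3 - 247 = -244$)
$\sqrt{-28126 + L{\left(k{\left(-8,m{\left(4,-3 \right)} \right)} \right)}} = \sqrt{-28126 - 244} = \sqrt{-28370} = i \sqrt{28370}$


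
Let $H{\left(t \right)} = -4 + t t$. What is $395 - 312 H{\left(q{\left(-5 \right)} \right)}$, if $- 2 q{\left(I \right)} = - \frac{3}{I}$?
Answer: $\frac{40373}{25} \approx 1614.9$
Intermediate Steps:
$q{\left(I \right)} = \frac{3}{2 I}$ ($q{\left(I \right)} = - \frac{\left(-3\right) \frac{1}{I}}{2} = \frac{3}{2 I}$)
$H{\left(t \right)} = -4 + t^{2}$
$395 - 312 H{\left(q{\left(-5 \right)} \right)} = 395 - 312 \left(-4 + \left(\frac{3}{2 \left(-5\right)}\right)^{2}\right) = 395 - 312 \left(-4 + \left(\frac{3}{2} \left(- \frac{1}{5}\right)\right)^{2}\right) = 395 - 312 \left(-4 + \left(- \frac{3}{10}\right)^{2}\right) = 395 - 312 \left(-4 + \frac{9}{100}\right) = 395 - - \frac{30498}{25} = 395 + \frac{30498}{25} = \frac{40373}{25}$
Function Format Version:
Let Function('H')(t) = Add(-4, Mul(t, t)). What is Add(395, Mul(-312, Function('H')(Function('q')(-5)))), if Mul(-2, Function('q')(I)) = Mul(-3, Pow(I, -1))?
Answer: Rational(40373, 25) ≈ 1614.9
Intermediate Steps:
Function('q')(I) = Mul(Rational(3, 2), Pow(I, -1)) (Function('q')(I) = Mul(Rational(-1, 2), Mul(-3, Pow(I, -1))) = Mul(Rational(3, 2), Pow(I, -1)))
Function('H')(t) = Add(-4, Pow(t, 2))
Add(395, Mul(-312, Function('H')(Function('q')(-5)))) = Add(395, Mul(-312, Add(-4, Pow(Mul(Rational(3, 2), Pow(-5, -1)), 2)))) = Add(395, Mul(-312, Add(-4, Pow(Mul(Rational(3, 2), Rational(-1, 5)), 2)))) = Add(395, Mul(-312, Add(-4, Pow(Rational(-3, 10), 2)))) = Add(395, Mul(-312, Add(-4, Rational(9, 100)))) = Add(395, Mul(-312, Rational(-391, 100))) = Add(395, Rational(30498, 25)) = Rational(40373, 25)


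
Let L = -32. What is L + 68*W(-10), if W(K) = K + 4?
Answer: -440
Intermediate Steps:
W(K) = 4 + K
L + 68*W(-10) = -32 + 68*(4 - 10) = -32 + 68*(-6) = -32 - 408 = -440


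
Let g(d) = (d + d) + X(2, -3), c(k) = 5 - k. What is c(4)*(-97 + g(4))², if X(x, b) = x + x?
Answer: 7225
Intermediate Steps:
X(x, b) = 2*x
g(d) = 4 + 2*d (g(d) = (d + d) + 2*2 = 2*d + 4 = 4 + 2*d)
c(4)*(-97 + g(4))² = (5 - 1*4)*(-97 + (4 + 2*4))² = (5 - 4)*(-97 + (4 + 8))² = 1*(-97 + 12)² = 1*(-85)² = 1*7225 = 7225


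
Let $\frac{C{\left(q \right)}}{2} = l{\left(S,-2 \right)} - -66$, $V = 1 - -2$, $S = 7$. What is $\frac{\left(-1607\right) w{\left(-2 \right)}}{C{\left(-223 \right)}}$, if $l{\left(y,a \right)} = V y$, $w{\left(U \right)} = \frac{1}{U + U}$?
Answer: $\frac{1607}{696} \approx 2.3089$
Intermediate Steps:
$w{\left(U \right)} = \frac{1}{2 U}$
$V = 3$ ($V = 1 + 2 = 3$)
$l{\left(y,a \right)} = 3 y$
$C{\left(q \right)} = 174$ ($C{\left(q \right)} = 2 \left(3 \cdot 7 - -66\right) = 2 \left(21 + 66\right) = 2 \cdot 87 = 174$)
$\frac{\left(-1607\right) w{\left(-2 \right)}}{C{\left(-223 \right)}} = \frac{\left(-1607\right) \frac{1}{2 \left(-2\right)}}{174} = - 1607 \cdot \frac{1}{2} \left(- \frac{1}{2}\right) \frac{1}{174} = \left(-1607\right) \left(- \frac{1}{4}\right) \frac{1}{174} = \frac{1607}{4} \cdot \frac{1}{174} = \frac{1607}{696}$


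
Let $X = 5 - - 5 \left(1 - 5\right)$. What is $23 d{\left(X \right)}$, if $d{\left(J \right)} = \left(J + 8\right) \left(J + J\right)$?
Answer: $4830$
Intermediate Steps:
$X = -15$ ($X = 5 - \left(-5\right) \left(-4\right) = 5 - 20 = -15$)
$d{\left(J \right)} = 2 J \left(8 + J\right)$ ($d{\left(J \right)} = \left(8 + J\right) 2 J = 2 J \left(8 + J\right)$)
$23 d{\left(X \right)} = 23 \cdot 2 \left(-15\right) \left(8 - 15\right) = 23 \cdot 2 \left(-15\right) \left(-7\right) = 23 \cdot 210 = 4830$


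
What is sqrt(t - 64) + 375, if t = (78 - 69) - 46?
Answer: 375 + I*sqrt(101) ≈ 375.0 + 10.05*I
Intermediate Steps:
t = -37 (t = 9 - 46 = -37)
sqrt(t - 64) + 375 = sqrt(-37 - 64) + 375 = sqrt(-101) + 375 = I*sqrt(101) + 375 = 375 + I*sqrt(101)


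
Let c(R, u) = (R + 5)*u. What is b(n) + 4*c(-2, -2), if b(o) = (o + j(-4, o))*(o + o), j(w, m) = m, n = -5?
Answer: 76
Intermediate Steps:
b(o) = 4*o² (b(o) = (o + o)*(o + o) = (2*o)*(2*o) = 4*o²)
c(R, u) = u*(5 + R) (c(R, u) = (5 + R)*u = u*(5 + R))
b(n) + 4*c(-2, -2) = 4*(-5)² + 4*(-2*(5 - 2)) = 4*25 + 4*(-2*3) = 100 + 4*(-6) = 100 - 24 = 76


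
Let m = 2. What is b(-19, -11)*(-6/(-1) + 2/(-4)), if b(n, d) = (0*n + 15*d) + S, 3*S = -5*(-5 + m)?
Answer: -880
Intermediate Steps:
S = 5 (S = (-5*(-5 + 2))/3 = (-5*(-3))/3 = (1/3)*15 = 5)
b(n, d) = 5 + 15*d (b(n, d) = (0*n + 15*d) + 5 = (0 + 15*d) + 5 = 15*d + 5 = 5 + 15*d)
b(-19, -11)*(-6/(-1) + 2/(-4)) = (5 + 15*(-11))*(-6/(-1) + 2/(-4)) = (5 - 165)*(-6*(-1) + 2*(-1/4)) = -160*(6 - 1/2) = -160*11/2 = -880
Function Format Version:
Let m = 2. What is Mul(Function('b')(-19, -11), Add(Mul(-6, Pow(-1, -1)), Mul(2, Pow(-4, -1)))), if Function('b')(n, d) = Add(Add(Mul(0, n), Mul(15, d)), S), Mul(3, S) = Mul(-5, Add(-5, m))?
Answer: -880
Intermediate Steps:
S = 5 (S = Mul(Rational(1, 3), Mul(-5, Add(-5, 2))) = Mul(Rational(1, 3), Mul(-5, -3)) = Mul(Rational(1, 3), 15) = 5)
Function('b')(n, d) = Add(5, Mul(15, d)) (Function('b')(n, d) = Add(Add(Mul(0, n), Mul(15, d)), 5) = Add(Add(0, Mul(15, d)), 5) = Add(Mul(15, d), 5) = Add(5, Mul(15, d)))
Mul(Function('b')(-19, -11), Add(Mul(-6, Pow(-1, -1)), Mul(2, Pow(-4, -1)))) = Mul(Add(5, Mul(15, -11)), Add(Mul(-6, Pow(-1, -1)), Mul(2, Pow(-4, -1)))) = Mul(Add(5, -165), Add(Mul(-6, -1), Mul(2, Rational(-1, 4)))) = Mul(-160, Add(6, Rational(-1, 2))) = Mul(-160, Rational(11, 2)) = -880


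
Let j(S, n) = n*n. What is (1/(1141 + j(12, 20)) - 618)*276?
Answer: -11428044/67 ≈ -1.7057e+5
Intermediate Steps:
j(S, n) = n²
(1/(1141 + j(12, 20)) - 618)*276 = (1/(1141 + 20²) - 618)*276 = (1/(1141 + 400) - 618)*276 = (1/1541 - 618)*276 = -952337/1541*276 = -11428044/67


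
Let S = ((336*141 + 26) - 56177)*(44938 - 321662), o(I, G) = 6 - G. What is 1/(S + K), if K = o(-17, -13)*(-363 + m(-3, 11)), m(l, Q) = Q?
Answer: 1/2428246412 ≈ 4.1182e-10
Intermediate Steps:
S = 2428253100 (S = ((47376 + 26) - 56177)*(-276724) = (47402 - 56177)*(-276724) = -8775*(-276724) = 2428253100)
K = -6688 (K = (6 - 1*(-13))*(-363 + 11) = (6 + 13)*(-352) = 19*(-352) = -6688)
1/(S + K) = 1/(2428253100 - 6688) = 1/2428246412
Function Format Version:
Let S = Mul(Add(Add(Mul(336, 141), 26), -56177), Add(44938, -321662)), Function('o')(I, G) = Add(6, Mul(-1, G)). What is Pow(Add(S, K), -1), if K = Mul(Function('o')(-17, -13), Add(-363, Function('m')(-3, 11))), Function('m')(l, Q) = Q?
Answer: Rational(1, 2428246412) ≈ 4.1182e-10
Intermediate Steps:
S = 2428253100 (S = Mul(Add(Add(47376, 26), -56177), -276724) = Mul(Add(47402, -56177), -276724) = Mul(-8775, -276724) = 2428253100)
K = -6688 (K = Mul(Add(6, Mul(-1, -13)), Add(-363, 11)) = Mul(Add(6, 13), -352) = Mul(19, -352) = -6688)
Pow(Add(S, K), -1) = Pow(Add(2428253100, -6688), -1) = Pow(2428246412, -1) = Rational(1, 2428246412)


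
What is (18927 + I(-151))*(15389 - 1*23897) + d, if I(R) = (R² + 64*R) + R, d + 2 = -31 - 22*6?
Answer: -271515969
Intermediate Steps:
d = -165 (d = -2 + (-31 - 22*6) = -2 + (-31 - 132) = -2 - 163 = -165)
I(R) = R² + 65*R
(18927 + I(-151))*(15389 - 1*23897) + d = (18927 - 151*(65 - 151))*(15389 - 1*23897) - 165 = (18927 - 151*(-86))*(15389 - 23897) - 165 = (18927 + 12986)*(-8508) - 165 = 31913*(-8508) - 165 = -271515804 - 165 = -271515969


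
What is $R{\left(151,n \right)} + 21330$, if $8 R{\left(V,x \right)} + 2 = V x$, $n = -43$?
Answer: $\frac{164145}{8} \approx 20518.0$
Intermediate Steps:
$R{\left(V,x \right)} = - \frac{1}{4} + \frac{V x}{8}$
$R{\left(151,n \right)} + 21330 = \left(- \frac{1}{4} + \frac{1}{8} \cdot 151 \left(-43\right)\right) + 21330 = \left(- \frac{1}{4} - \frac{6493}{8}\right) + 21330 = - \frac{6495}{8} + 21330 = \frac{164145}{8}$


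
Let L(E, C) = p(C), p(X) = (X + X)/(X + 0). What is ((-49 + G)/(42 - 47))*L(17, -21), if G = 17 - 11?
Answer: 86/5 ≈ 17.200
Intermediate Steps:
G = 6
p(X) = 2 (p(X) = (2*X)/X = 2)
L(E, C) = 2
((-49 + G)/(42 - 47))*L(17, -21) = ((-49 + 6)/(42 - 47))*2 = -43/(-5)*2 = -43*(-⅕)*2 = (43/5)*2 = 86/5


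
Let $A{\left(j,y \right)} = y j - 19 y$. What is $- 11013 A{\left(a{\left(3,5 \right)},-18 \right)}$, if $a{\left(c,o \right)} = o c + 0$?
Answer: $-792936$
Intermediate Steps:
$a{\left(c,o \right)} = c o$ ($a{\left(c,o \right)} = c o + 0 = c o$)
$A{\left(j,y \right)} = - 19 y + j y$ ($A{\left(j,y \right)} = j y - 19 y = - 19 y + j y$)
$- 11013 A{\left(a{\left(3,5 \right)},-18 \right)} = - 11013 \left(- 18 \left(-19 + 3 \cdot 5\right)\right) = - 11013 \left(- 18 \left(-19 + 15\right)\right) = - 11013 \left(\left(-18\right) \left(-4\right)\right) = \left(-11013\right) 72 = -792936$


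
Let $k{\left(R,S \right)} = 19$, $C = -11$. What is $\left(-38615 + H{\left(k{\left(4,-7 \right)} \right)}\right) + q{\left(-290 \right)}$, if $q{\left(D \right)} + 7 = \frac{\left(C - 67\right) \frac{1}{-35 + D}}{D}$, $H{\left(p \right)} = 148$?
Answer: $- \frac{139468253}{3625} \approx -38474.0$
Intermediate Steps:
$q{\left(D \right)} = -7 - \frac{78}{D \left(-35 + D\right)}$ ($q{\left(D \right)} = -7 + \frac{\left(-11 - 67\right) \frac{1}{-35 + D}}{D} = -7 + \frac{\left(-78\right) \frac{1}{-35 + D}}{D} = -7 - \frac{78}{D \left(-35 + D\right)}$)
$\left(-38615 + H{\left(k{\left(4,-7 \right)} \right)}\right) + q{\left(-290 \right)} = \left(-38615 + 148\right) + \frac{-78 - 7 \left(-290\right)^{2} + 245 \left(-290\right)}{\left(-290\right) \left(-35 - 290\right)} = -38467 - \frac{-78 - 588700 - 71050}{290 \left(-325\right)} = -38467 - - \frac{-78 - 588700 - 71050}{94250} = -38467 - \left(- \frac{1}{94250}\right) \left(-659828\right) = -38467 - \frac{25378}{3625} = - \frac{139468253}{3625}$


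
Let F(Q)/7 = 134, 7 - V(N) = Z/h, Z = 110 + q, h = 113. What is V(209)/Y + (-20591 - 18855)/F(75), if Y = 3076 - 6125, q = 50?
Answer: -6795599190/161587853 ≈ -42.055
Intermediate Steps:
Z = 160 (Z = 110 + 50 = 160)
V(N) = 631/113 (V(N) = 7 - 160/113 = 631/113)
Y = -3049
F(Q) = 938 (F(Q) = 7*134 = 938)
V(209)/Y + (-20591 - 18855)/F(75) = (631/113)/(-3049) + (-20591 - 18855)/938 = (631/113)*(-1/3049) - 39446*1/938 = -631/344537 - 19723/469 = -6795599190/161587853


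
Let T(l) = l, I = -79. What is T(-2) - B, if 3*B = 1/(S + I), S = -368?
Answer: -2681/1341 ≈ -1.9993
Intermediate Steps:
B = -1/1341 (B = 1/(3*(-368 - 79)) = (⅓)/(-447) = (⅓)*(-1/447) = -1/1341 ≈ -0.00074571)
T(-2) - B = -2 - 1*(-1/1341) = -2 + 1/1341 = -2681/1341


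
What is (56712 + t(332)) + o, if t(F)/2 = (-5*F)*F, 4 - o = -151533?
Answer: -893991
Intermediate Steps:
o = 151537 (o = 4 - 1*(-151533) = 4 + 151533 = 151537)
t(F) = -10*F² (t(F) = 2*((-5*F)*F) = 2*(-5*F²) = -10*F²)
(56712 + t(332)) + o = (56712 - 10*332²) + 151537 = (56712 - 10*110224) + 151537 = (56712 - 1102240) + 151537 = -1045528 + 151537 = -893991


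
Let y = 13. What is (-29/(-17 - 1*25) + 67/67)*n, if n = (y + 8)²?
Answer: 1491/2 ≈ 745.50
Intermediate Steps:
n = 441 (n = (13 + 8)² = 21² = 441)
(-29/(-17 - 1*25) + 67/67)*n = (-29/(-17 - 1*25) + 67/67)*441 = (-29/(-17 - 25) + 67*(1/67))*441 = (-29/(-42) + 1)*441 = (-29*(-1/42) + 1)*441 = (29/42 + 1)*441 = (71/42)*441 = 1491/2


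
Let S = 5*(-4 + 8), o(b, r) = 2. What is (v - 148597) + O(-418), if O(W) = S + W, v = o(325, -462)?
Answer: -148993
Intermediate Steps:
S = 20 (S = 5*4 = 20)
v = 2
O(W) = 20 + W
(v - 148597) + O(-418) = (2 - 148597) + (20 - 418) = -148595 - 398 = -148993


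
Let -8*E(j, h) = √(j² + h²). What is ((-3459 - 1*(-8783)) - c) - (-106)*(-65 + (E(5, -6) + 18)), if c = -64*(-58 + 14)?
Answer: -2474 - 53*√61/4 ≈ -2577.5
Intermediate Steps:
E(j, h) = -√(h² + j²)/8 (E(j, h) = -√(j² + h²)/8 = -√(h² + j²)/8)
c = 2816 (c = -64*(-44) = 2816)
((-3459 - 1*(-8783)) - c) - (-106)*(-65 + (E(5, -6) + 18)) = ((-3459 - 1*(-8783)) - 1*2816) - (-106)*(-65 + (-√((-6)² + 5²)/8 + 18)) = ((-3459 + 8783) - 2816) - (-106)*(-65 + (-√(36 + 25)/8 + 18)) = (5324 - 2816) - (-106)*(-65 + (-√61/8 + 18)) = 2508 - (-106)*(-65 + (18 - √61/8)) = 2508 - (-106)*(-47 - √61/8) = 2508 - (4982 + 53*√61/4) = 2508 + (-4982 - 53*√61/4) = -2474 - 53*√61/4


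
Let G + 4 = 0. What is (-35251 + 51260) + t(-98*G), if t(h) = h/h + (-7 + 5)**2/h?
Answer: 1568981/98 ≈ 16010.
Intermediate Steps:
G = -4 (G = -4 + 0 = -4)
t(h) = 1 + 4/h (t(h) = 1 + (-2)**2/h = 1 + 4/h)
(-35251 + 51260) + t(-98*G) = (-35251 + 51260) + (4 - 98*(-4))/((-98*(-4))) = 16009 + (4 + 392)/392 = 16009 + (1/392)*396 = 16009 + 99/98 = 1568981/98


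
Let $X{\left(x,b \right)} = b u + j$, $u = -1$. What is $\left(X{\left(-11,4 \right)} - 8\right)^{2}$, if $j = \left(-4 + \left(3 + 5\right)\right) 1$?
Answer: $64$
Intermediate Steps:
$j = 4$ ($j = \left(-4 + 8\right) 1 = 4 \cdot 1 = 4$)
$X{\left(x,b \right)} = 4 - b$ ($X{\left(x,b \right)} = b \left(-1\right) + 4 = - b + 4 = 4 - b$)
$\left(X{\left(-11,4 \right)} - 8\right)^{2} = \left(\left(4 - 4\right) - 8\right)^{2} = \left(0 - 8\right)^{2} = \left(-8\right)^{2} = 64$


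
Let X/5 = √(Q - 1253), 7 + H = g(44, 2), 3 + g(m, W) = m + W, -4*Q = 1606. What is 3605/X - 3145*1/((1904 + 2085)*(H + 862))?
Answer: -3145/3582122 - 721*I*√6618/3309 ≈ -0.00087797 - 17.726*I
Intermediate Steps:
Q = -803/2 (Q = -¼*1606 = -803/2 ≈ -401.50)
g(m, W) = -3 + W + m (g(m, W) = -3 + (m + W) = -3 + (W + m) = -3 + W + m)
H = 36 (H = -7 + (-3 + 2 + 44) = -7 + 43 = 36)
X = 5*I*√6618/2 (X = 5*√(-803/2 - 1253) = 5*√(-3309/2) = 5*(I*√6618/2) = 5*I*√6618/2 ≈ 203.38*I)
3605/X - 3145*1/((1904 + 2085)*(H + 862)) = 3605/((5*I*√6618/2)) - 3145*1/((36 + 862)*(1904 + 2085)) = 3605*(-I*√6618/16545) - 3145/(3989*898) = -721*I*√6618/3309 - 3145/3582122 = -3145/3582122 - 721*I*√6618/3309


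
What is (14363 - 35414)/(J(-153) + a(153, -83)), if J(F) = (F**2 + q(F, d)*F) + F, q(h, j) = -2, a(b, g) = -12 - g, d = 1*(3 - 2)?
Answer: -21051/23633 ≈ -0.89075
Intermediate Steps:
d = 1 (d = 1*1 = 1)
J(F) = F**2 - F (J(F) = (F**2 - 2*F) + F = F**2 - F)
(14363 - 35414)/(J(-153) + a(153, -83)) = (14363 - 35414)/(-153*(-1 - 153) + (-12 - 1*(-83))) = -21051/(-153*(-154) + (-12 + 83)) = -21051/(23562 + 71) = -21051/23633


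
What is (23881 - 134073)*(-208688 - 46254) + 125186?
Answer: 28092694050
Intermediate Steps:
(23881 - 134073)*(-208688 - 46254) + 125186 = -110192*(-254942) + 125186 = 28092568864 + 125186 = 28092694050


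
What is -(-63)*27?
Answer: 1701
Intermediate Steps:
-(-63)*27 = -1*(-1701) = 1701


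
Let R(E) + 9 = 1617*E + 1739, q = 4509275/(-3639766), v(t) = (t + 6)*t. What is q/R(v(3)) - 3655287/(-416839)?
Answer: 603871048240573813/68864028292583186 ≈ 8.7690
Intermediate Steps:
v(t) = t*(6 + t) (v(t) = (6 + t)*t = t*(6 + t))
q = -4509275/3639766 (q = 4509275*(-1/3639766) = -4509275/3639766 ≈ -1.2389)
R(E) = 1730 + 1617*E (R(E) = -9 + (1617*E + 1739) = -9 + (1739 + 1617*E) = 1730 + 1617*E)
q/R(v(3)) - 3655287/(-416839) = -4509275/(3639766*(1730 + 1617*(3*(6 + 3)))) - 3655287/(-416839) = -4509275/(3639766*(1730 + 1617*(3*9))) - 3655287*(-1/416839) = -4509275/(3639766*(1730 + 1617*27)) + 3655287/416839 = -4509275/(3639766*(1730 + 43659)) + 3655287/416839 = -4509275/3639766/45389 + 3655287/416839 = -4509275/3639766*1/45389 + 3655287/416839 = -4509275/165205338974 + 3655287/416839 = 603871048240573813/68864028292583186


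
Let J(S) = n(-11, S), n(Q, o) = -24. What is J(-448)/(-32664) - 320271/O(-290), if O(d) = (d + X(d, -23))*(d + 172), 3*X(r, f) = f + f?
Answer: -1307558405/147107768 ≈ -8.8884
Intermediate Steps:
J(S) = -24
X(r, f) = 2*f/3 (X(r, f) = (f + f)/3 = (2*f)/3 = 2*f/3)
O(d) = (172 + d)*(-46/3 + d) (O(d) = (d + (2/3)*(-23))*(d + 172) = (d - 46/3)*(172 + d) = (-46/3 + d)*(172 + d) = (172 + d)*(-46/3 + d))
J(-448)/(-32664) - 320271/O(-290) = -24/(-32664) - 320271/(-7912/3 + (-290)**2 + (470/3)*(-290)) = -24*(-1/32664) - 320271/(-7912/3 + 84100 - 136300/3) = 1/1361 - 320271/108088/3 = 1/1361 - 320271*3/108088 = 1/1361 - 960813/108088 = -1307558405/147107768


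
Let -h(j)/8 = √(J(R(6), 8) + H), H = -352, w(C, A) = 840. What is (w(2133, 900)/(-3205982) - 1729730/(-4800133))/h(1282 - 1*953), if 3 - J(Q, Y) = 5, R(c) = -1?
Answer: 106566367945*I*√354/838116239760696 ≈ 0.0023923*I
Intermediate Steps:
J(Q, Y) = -2 (J(Q, Y) = 3 - 1*5 = 3 - 5 = -2)
h(j) = -8*I*√354 (h(j) = -8*√(-2 - 352) = -8*I*√354)
(w(2133, 900)/(-3205982) - 1729730/(-4800133))/h(1282 - 1*953) = (840/(-3205982) - 1729730/(-4800133))/((-8*I*√354)) = (840*(-1/3205982) - 1729730*(-1/4800133))*(I*√354/2832) = (-420/1602991 + 1729730/4800133)*(I*√354/2832) = 213132735890*(I*√354/2832)/591889999831 = 106566367945*I*√354/838116239760696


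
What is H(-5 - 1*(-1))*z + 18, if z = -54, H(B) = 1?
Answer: -36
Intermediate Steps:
H(-5 - 1*(-1))*z + 18 = 1*(-54) + 18 = -54 + 18 = -36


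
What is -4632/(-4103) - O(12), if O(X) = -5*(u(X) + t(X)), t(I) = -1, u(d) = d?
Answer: 230297/4103 ≈ 56.129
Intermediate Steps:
O(X) = 5 - 5*X (O(X) = -5*(X - 1) = -5*(-1 + X) = 5 - 5*X)
-4632/(-4103) - O(12) = -4632/(-4103) - (5 - 5*12) = -4632*(-1/4103) - (5 - 60) = 4632/4103 - 1*(-55) = 4632/4103 + 55 = 230297/4103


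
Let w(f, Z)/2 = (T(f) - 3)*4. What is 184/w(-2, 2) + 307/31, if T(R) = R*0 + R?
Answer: 822/155 ≈ 5.3032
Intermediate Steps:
T(R) = R (T(R) = 0 + R = R)
w(f, Z) = -24 + 8*f (w(f, Z) = 2*((f - 3)*4) = 2*((-3 + f)*4) = 2*(-12 + 4*f) = -24 + 8*f)
184/w(-2, 2) + 307/31 = 184/(-24 + 8*(-2)) + 307/31 = 184/(-24 - 16) + 307*(1/31) = 184/(-40) + 307/31 = 184*(-1/40) + 307/31 = -23/5 + 307/31 = 822/155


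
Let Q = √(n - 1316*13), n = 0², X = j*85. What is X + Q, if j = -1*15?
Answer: -1275 + 2*I*√4277 ≈ -1275.0 + 130.8*I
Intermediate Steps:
j = -15
X = -1275 (X = -15*85 = -1275)
n = 0
Q = 2*I*√4277 (Q = √(0 - 1316*13) = √(0 - 17108) = √(-17108) = 2*I*√4277 ≈ 130.8*I)
X + Q = -1275 + 2*I*√4277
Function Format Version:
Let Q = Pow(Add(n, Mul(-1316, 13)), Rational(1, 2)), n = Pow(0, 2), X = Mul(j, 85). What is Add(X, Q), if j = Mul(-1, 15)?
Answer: Add(-1275, Mul(2, I, Pow(4277, Rational(1, 2)))) ≈ Add(-1275.0, Mul(130.80, I))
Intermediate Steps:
j = -15
X = -1275 (X = Mul(-15, 85) = -1275)
n = 0
Q = Mul(2, I, Pow(4277, Rational(1, 2))) (Q = Pow(Add(0, Mul(-1316, 13)), Rational(1, 2)) = Pow(Add(0, -17108), Rational(1, 2)) = Pow(-17108, Rational(1, 2)) = Mul(2, I, Pow(4277, Rational(1, 2))) ≈ Mul(130.80, I))
Add(X, Q) = Add(-1275, Mul(2, I, Pow(4277, Rational(1, 2))))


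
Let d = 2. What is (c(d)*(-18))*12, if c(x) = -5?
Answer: 1080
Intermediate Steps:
(c(d)*(-18))*12 = -5*(-18)*12 = 90*12 = 1080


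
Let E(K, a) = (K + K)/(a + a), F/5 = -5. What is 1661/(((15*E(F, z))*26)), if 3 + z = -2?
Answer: 1661/1950 ≈ 0.85180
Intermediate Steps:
F = -25 (F = 5*(-5) = -25)
z = -5 (z = -3 - 2 = -5)
E(K, a) = K/a (E(K, a) = (2*K)/((2*a)) = (2*K)*(1/(2*a)) = K/a)
1661/(((15*E(F, z))*26)) = 1661/(((15*(-25/(-5)))*26)) = 1661/(((15*(-25*(-⅕)))*26)) = 1661/(((15*5)*26)) = 1661/((75*26)) = 1661/1950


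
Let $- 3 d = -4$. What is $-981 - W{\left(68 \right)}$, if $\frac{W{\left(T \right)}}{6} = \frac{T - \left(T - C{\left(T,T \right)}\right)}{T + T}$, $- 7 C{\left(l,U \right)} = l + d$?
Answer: $- \frac{116687}{119} \approx -980.56$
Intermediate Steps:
$d = \frac{4}{3}$ ($d = \left(- \frac{1}{3}\right) \left(-4\right) = \frac{4}{3} \approx 1.3333$)
$C{\left(l,U \right)} = - \frac{4}{21} - \frac{l}{7}$ ($C{\left(l,U \right)} = - \frac{l + \frac{4}{3}}{7} = - \frac{\frac{4}{3} + l}{7} = - \frac{4}{21} - \frac{l}{7}$)
$W{\left(T \right)} = \frac{3 \left(- \frac{4}{21} - \frac{T}{7}\right)}{T}$ ($W{\left(T \right)} = 6 \frac{T - \left(\frac{4}{21} + \frac{8 T}{7}\right)}{T + T} = 6 \frac{T - \left(\frac{4}{21} + \frac{8 T}{7}\right)}{2 T} = 6 \left(- \frac{4}{21} - \frac{T}{7}\right) \frac{1}{2 T} = 6 \frac{- \frac{4}{21} - \frac{T}{7}}{2 T} = \frac{3 \left(- \frac{4}{21} - \frac{T}{7}\right)}{T}$)
$-981 - W{\left(68 \right)} = -981 - \frac{-4 - 204}{7 \cdot 68} = -981 - \frac{1}{7} \cdot \frac{1}{68} \left(-4 - 204\right) = -981 - \frac{1}{7} \cdot \frac{1}{68} \left(-208\right) = -981 - - \frac{52}{119} = -981 + \frac{52}{119} = - \frac{116687}{119}$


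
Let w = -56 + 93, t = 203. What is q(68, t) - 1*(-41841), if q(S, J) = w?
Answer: 41878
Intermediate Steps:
w = 37
q(S, J) = 37
q(68, t) - 1*(-41841) = 37 - 1*(-41841) = 37 + 41841 = 41878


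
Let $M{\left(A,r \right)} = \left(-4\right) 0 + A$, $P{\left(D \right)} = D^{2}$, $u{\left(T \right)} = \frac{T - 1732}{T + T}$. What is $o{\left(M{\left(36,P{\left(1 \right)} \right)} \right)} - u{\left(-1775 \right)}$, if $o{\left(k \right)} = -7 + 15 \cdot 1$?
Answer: $\frac{24893}{3550} \approx 7.0121$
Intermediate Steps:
$u{\left(T \right)} = \frac{-1732 + T}{2 T}$
$M{\left(A,r \right)} = A$ ($M{\left(A,r \right)} = 0 + A = A$)
$o{\left(k \right)} = 8$ ($o{\left(k \right)} = -7 + 15 = 8$)
$o{\left(M{\left(36,P{\left(1 \right)} \right)} \right)} - u{\left(-1775 \right)} = 8 - \frac{-1732 - 1775}{2 \left(-1775\right)} = 8 - \frac{1}{2} \left(- \frac{1}{1775}\right) \left(-3507\right) = 8 - \frac{3507}{3550} = \frac{24893}{3550}$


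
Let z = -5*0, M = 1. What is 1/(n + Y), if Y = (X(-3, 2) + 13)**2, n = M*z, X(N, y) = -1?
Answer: 1/144 ≈ 0.0069444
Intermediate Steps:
z = 0
n = 0 (n = 1*0 = 0)
Y = 144 (Y = (-1 + 13)**2 = 12**2 = 144)
1/(n + Y) = 1/(0 + 144) = 1/144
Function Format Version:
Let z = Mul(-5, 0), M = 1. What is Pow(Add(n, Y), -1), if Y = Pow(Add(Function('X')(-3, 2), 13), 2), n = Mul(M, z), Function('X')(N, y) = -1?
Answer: Rational(1, 144) ≈ 0.0069444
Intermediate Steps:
z = 0
n = 0 (n = Mul(1, 0) = 0)
Y = 144 (Y = Pow(Add(-1, 13), 2) = Pow(12, 2) = 144)
Pow(Add(n, Y), -1) = Pow(Add(0, 144), -1) = Pow(144, -1) = Rational(1, 144)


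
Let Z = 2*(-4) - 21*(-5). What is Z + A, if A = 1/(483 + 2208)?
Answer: 261028/2691 ≈ 97.000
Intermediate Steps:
A = 1/2691 ≈ 0.00037161
Z = 97 (Z = -8 + 105 = 97)
Z + A = 97 + 1/2691 = 261028/2691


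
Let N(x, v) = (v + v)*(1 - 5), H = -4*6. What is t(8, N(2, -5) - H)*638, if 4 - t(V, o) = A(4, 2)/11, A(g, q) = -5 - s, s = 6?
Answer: 3190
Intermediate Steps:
A(g, q) = -11 (A(g, q) = -5 - 1*6 = -5 - 6 = -11)
H = -24
N(x, v) = -8*v (N(x, v) = (2*v)*(-4) = -8*v)
t(V, o) = 5 (t(V, o) = 4 - (-11)/11 = 4 - 1*(-1) = 4 + 1 = 5)
t(8, N(2, -5) - H)*638 = 5*638 = 3190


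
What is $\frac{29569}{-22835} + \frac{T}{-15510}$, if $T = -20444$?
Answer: $\frac{164471}{7083417} \approx 0.023219$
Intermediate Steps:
$\frac{29569}{-22835} + \frac{T}{-15510} = \frac{29569}{-22835} - \frac{20444}{-15510} = 29569 \left(- \frac{1}{22835}\right) - - \frac{10222}{7755} = - \frac{29569}{22835} + \frac{10222}{7755} = \frac{164471}{7083417}$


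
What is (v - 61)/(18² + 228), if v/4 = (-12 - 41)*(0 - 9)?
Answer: 1847/552 ≈ 3.3460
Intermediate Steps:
v = 1908 (v = 4*((-12 - 41)*(0 - 9)) = 4*(-53*(-9)) = 4*477 = 1908)
(v - 61)/(18² + 228) = (1908 - 61)/(18² + 228) = 1847/(324 + 228) = 1847/552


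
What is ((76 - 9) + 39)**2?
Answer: 11236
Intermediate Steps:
((76 - 9) + 39)**2 = (67 + 39)**2 = 106**2 = 11236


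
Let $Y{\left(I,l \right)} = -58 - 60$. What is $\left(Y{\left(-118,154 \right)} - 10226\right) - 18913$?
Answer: $-29257$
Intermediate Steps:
$Y{\left(I,l \right)} = -118$ ($Y{\left(I,l \right)} = -58 - 60 = -118$)
$\left(Y{\left(-118,154 \right)} - 10226\right) - 18913 = \left(-118 - 10226\right) - 18913 = -10344 - 18913 = -29257$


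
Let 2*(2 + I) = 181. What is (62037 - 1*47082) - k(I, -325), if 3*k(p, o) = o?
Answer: 45190/3 ≈ 15063.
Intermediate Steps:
I = 177/2 (I = -2 + (1/2)*181 = -2 + 181/2 = 177/2 ≈ 88.500)
k(p, o) = o/3
(62037 - 1*47082) - k(I, -325) = (62037 - 1*47082) - (-325)/3 = (62037 - 47082) - 1*(-325/3) = 14955 + 325/3 = 45190/3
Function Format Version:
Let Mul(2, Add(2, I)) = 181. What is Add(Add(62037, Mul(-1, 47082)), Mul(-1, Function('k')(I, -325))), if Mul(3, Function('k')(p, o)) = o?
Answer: Rational(45190, 3) ≈ 15063.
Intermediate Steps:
I = Rational(177, 2) (I = Add(-2, Mul(Rational(1, 2), 181)) = Add(-2, Rational(181, 2)) = Rational(177, 2) ≈ 88.500)
Function('k')(p, o) = Mul(Rational(1, 3), o)
Add(Add(62037, Mul(-1, 47082)), Mul(-1, Function('k')(I, -325))) = Add(Add(62037, Mul(-1, 47082)), Mul(-1, Mul(Rational(1, 3), -325))) = Add(Add(62037, -47082), Mul(-1, Rational(-325, 3))) = Add(14955, Rational(325, 3)) = Rational(45190, 3)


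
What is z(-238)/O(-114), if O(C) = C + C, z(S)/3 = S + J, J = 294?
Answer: -14/19 ≈ -0.73684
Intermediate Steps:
z(S) = 882 + 3*S (z(S) = 3*(S + 294) = 3*(294 + S) = 882 + 3*S)
O(C) = 2*C
z(-238)/O(-114) = (882 + 3*(-238))/((2*(-114))) = (882 - 714)/(-228) = 168*(-1/228) = -14/19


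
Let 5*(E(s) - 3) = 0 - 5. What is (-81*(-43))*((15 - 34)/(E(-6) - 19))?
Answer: 66177/17 ≈ 3892.8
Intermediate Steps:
E(s) = 2 (E(s) = 3 + (0 - 5)/5 = 3 + (⅕)*(-5) = 3 - 1 = 2)
(-81*(-43))*((15 - 34)/(E(-6) - 19)) = (-81*(-43))*((15 - 34)/(2 - 19)) = 3483*(-19/(-17)) = 3483*(-19*(-1/17)) = 3483*(19/17) = 66177/17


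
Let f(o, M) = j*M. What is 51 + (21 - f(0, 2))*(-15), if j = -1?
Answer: -294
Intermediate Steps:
f(o, M) = -M
51 + (21 - f(0, 2))*(-15) = 51 + (21 - (-1)*2)*(-15) = 51 + (21 - 1*(-2))*(-15) = 51 + (21 + 2)*(-15) = 51 + 23*(-15) = 51 - 345 = -294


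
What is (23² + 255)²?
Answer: 614656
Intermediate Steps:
(23² + 255)² = (529 + 255)² = 784² = 614656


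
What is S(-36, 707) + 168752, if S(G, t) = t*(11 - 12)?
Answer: 168045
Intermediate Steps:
S(G, t) = -t (S(G, t) = t*(-1) = -t)
S(-36, 707) + 168752 = -1*707 + 168752 = -707 + 168752 = 168045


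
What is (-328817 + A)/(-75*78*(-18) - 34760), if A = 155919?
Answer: -86449/35270 ≈ -2.4511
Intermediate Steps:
(-328817 + A)/(-75*78*(-18) - 34760) = (-328817 + 155919)/(-75*78*(-18) - 34760) = -172898/(-5850*(-18) - 34760) = -172898/(105300 - 34760) = -172898/70540 = -172898*1/70540 = -86449/35270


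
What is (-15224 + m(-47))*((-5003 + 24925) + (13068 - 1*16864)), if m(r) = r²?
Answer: -209879890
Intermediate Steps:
(-15224 + m(-47))*((-5003 + 24925) + (13068 - 1*16864)) = (-15224 + (-47)²)*((-5003 + 24925) + (13068 - 1*16864)) = (-15224 + 2209)*(19922 + (13068 - 16864)) = -13015*(19922 - 3796) = -13015*16126 = -209879890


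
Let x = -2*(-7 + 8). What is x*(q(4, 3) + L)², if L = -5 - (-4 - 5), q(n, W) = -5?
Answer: -2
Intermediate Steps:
x = -2 (x = -2*1 = -2)
L = 4 (L = -5 - 1*(-9) = -5 + 9 = 4)
x*(q(4, 3) + L)² = -2*(-5 + 4)² = -2*(-1)² = -2*1 = -2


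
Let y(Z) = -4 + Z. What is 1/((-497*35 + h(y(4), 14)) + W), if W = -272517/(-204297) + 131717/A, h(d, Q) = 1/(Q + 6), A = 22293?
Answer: -30362620140/527936361808093 ≈ -5.7512e-5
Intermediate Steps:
h(d, Q) = 1/(6 + Q)
W = 10994869810/1518131007 (W = -272517/(-204297) + 131717/22293 = -272517*(-1/204297) + 131717*(1/22293) = 90839/68099 + 131717/22293 = 10994869810/1518131007 ≈ 7.2424)
1/((-497*35 + h(y(4), 14)) + W) = 1/((-497*35 + 1/(6 + 14)) + 10994869810/1518131007) = 1/((-17395 + 1/20) + 10994869810/1518131007) = 1/(-347899/20 + 10994869810/1518131007) = 1/(-527936361808093/30362620140) = -30362620140/527936361808093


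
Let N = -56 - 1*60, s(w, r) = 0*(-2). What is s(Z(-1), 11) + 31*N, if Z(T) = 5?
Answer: -3596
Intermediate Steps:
s(w, r) = 0
N = -116 (N = -56 - 60 = -116)
s(Z(-1), 11) + 31*N = 0 + 31*(-116) = 0 - 3596 = -3596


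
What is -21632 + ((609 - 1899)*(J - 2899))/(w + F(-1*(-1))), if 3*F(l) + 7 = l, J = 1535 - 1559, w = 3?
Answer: 3749038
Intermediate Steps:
J = -24
F(l) = -7/3 + l/3
-21632 + ((609 - 1899)*(J - 2899))/(w + F(-1*(-1))) = -21632 + ((609 - 1899)*(-24 - 2899))/(3 + (-7/3 + (-1*(-1))/3)) = -21632 + (-1290*(-2923))/(3 + (-7/3 + (1/3)*1)) = -21632 + 3770670/(3 + (-7/3 + 1/3)) = -21632 + 3770670/(3 - 2) = -21632 + 3770670/1 = -21632 + 1*3770670 = -21632 + 3770670 = 3749038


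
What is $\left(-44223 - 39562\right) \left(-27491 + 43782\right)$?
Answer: $-1364941435$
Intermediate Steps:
$\left(-44223 - 39562\right) \left(-27491 + 43782\right) = \left(-83785\right) 16291 = -1364941435$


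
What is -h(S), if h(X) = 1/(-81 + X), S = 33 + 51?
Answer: -⅓ ≈ -0.33333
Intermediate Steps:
S = 84
-h(S) = -1/(-81 + 84) = -1/3 = -1*⅓ = -⅓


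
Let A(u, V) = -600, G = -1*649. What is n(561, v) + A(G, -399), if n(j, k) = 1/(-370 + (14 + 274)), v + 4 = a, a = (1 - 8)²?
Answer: -49201/82 ≈ -600.01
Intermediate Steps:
G = -649
a = 49 (a = (-7)² = 49)
v = 45 (v = -4 + 49 = 45)
n(j, k) = -1/82 (n(j, k) = 1/(-370 + 288) = 1/(-82) = -1/82)
n(561, v) + A(G, -399) = -1/82 - 600 = -49201/82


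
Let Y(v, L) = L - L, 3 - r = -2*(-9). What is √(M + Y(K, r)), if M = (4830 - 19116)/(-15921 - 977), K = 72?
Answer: √60351207/8449 ≈ 0.91947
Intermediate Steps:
r = -15 (r = 3 - (-2)*(-9) = 3 - 1*18 = 3 - 18 = -15)
Y(v, L) = 0
M = 7143/8449 (M = -14286/(-16898) = -14286*(-1/16898) = 7143/8449 ≈ 0.84543)
√(M + Y(K, r)) = √(7143/8449 + 0) = √(7143/8449) = √60351207/8449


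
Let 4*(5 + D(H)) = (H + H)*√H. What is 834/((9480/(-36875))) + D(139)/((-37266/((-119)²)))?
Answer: -19089966935/5888028 - 1968379*√139/74532 ≈ -3553.5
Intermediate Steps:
D(H) = -5 + H^(3/2)/2 (D(H) = -5 + ((H + H)*√H)/4 = -5 + ((2*H)*√H)/4 = -5 + (2*H^(3/2))/4 = -5 + H^(3/2)/2)
834/((9480/(-36875))) + D(139)/((-37266/((-119)²))) = 834/((9480/(-36875))) + (-5 + 139^(3/2)/2)/((-37266/((-119)²))) = 834/((9480*(-1/36875))) + (-5 + (139*√139)/2)/((-37266/14161)) = 834/(-1896/7375) + (-5 + 139*√139/2)/((-37266*1/14161)) = 834*(-7375/1896) + (-5 + 139*√139/2)/(-37266/14161) = -1025125/316 + (-5 + 139*√139/2)*(-14161/37266) = -1025125/316 + (70805/37266 - 1968379*√139/74532) = -19089966935/5888028 - 1968379*√139/74532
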